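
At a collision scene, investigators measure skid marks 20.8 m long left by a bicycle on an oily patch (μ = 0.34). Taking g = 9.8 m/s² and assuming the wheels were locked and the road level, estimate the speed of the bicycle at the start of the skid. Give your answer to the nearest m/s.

Initial speed ≈ 12 m/s

Deceleration a = μg = 0.34 × 9.8 = 3.332 m/s².
v = √(2a·d) = √(2 × 3.332 × 20.8) = √138.611 = 11.7733 m/s.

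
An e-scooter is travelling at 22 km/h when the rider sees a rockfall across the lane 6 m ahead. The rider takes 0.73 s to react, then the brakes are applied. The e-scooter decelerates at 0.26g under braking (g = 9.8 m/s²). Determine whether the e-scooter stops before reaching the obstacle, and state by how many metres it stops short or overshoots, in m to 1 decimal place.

No — it overshoots by 5.8 m

22 km/h ÷ 3.6 = 6.1111 m/s.
a = 0.26 × 9.8 = 2.548 m/s².
Reaction distance = 6.1111 × 0.73 = 4.461 m.
Braking distance = v²/(2a) = 37.346 / 5.096 = 7.328 m.
Total stopping distance = 4.461 + 7.328 = 11.789 m, vs 6 m available — it cannot stop in time and overshoots by 11.789 − 6 = 5.789 m.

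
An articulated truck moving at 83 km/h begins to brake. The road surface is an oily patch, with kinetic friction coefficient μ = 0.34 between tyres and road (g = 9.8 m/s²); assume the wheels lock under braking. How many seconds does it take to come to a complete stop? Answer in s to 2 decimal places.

Braking time ≈ 6.92 s

83 km/h ÷ 3.6 = 23.0556 m/s.
a = μg = 0.34 × 9.8 = 3.332 m/s².
Braking time = v/a = 23.0556 / 3.332 = 6.919 s.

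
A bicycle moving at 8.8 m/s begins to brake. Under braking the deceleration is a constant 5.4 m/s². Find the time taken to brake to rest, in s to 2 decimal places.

Braking time = v/a = 8.8000 / 5.400 = 1.630 s.

Braking time ≈ 1.63 s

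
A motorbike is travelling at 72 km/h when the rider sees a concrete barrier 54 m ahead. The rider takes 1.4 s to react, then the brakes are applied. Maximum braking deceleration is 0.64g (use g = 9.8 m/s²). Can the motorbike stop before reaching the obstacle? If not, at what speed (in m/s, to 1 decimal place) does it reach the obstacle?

No — it strikes the obstacle at 8.6 m/s

72 km/h ÷ 3.6 = 20.0000 m/s.
a = 0.64 × 9.8 = 6.272 m/s².
Reaction distance = 20.0000 × 1.4 = 28.000 m.
Braking distance needed to stop: v²/(2a) = 400.000 / 12.544 = 31.888 m, so total needed = 28.000 + 31.888 = 59.888 m > 54 m — it cannot stop.
Distance remaining when braking begins: 54 − 28.000 = 26.000 m.
v² = v₀² − 2a·d = 400.000 − 2 × 6.272 × 26.000 = 73.856 m²/s².
v = √73.856 = 8.594 m/s.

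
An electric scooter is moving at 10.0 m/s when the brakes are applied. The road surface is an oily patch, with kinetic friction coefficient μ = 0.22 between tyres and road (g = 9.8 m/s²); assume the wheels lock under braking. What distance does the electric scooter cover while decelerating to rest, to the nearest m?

a = μg = 0.22 × 9.8 = 2.156 m/s².
Braking distance = v²/(2a) = 10.0000² / (2 × 2.156) = 100.000 / 4.312 = 23.191 m.

Braking distance ≈ 23 m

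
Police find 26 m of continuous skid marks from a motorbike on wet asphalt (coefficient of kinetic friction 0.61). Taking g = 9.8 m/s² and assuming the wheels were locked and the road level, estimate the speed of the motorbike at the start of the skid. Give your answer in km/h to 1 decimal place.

Initial speed ≈ 63.5 km/h

Deceleration a = μg = 0.61 × 9.8 = 5.978 m/s².
v = √(2a·d) = √(2 × 5.978 × 26) = √310.856 = 17.6311 m/s.
= 17.6311 × 3.6 = 63.472 km/h.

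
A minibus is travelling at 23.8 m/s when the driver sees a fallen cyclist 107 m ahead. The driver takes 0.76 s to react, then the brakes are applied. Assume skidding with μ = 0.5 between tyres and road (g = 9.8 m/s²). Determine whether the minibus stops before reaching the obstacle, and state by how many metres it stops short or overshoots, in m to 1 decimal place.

Yes — it stops 31.1 m short of the obstacle

a = μg = 0.5 × 9.8 = 4.900 m/s².
Reaction distance = 23.8000 × 0.76 = 18.088 m.
Braking distance = v²/(2a) = 566.440 / 9.800 = 57.800 m.
Total stopping distance = 18.088 + 57.800 = 75.888 m, vs 107 m available — it stops with 107 − 75.888 = 31.112 m to spare.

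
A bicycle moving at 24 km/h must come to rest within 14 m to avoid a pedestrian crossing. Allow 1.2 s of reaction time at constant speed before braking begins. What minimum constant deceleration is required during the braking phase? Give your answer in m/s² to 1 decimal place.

24 km/h ÷ 3.6 = 6.6667 m/s.
Distance covered during reaction = 6.6667 × 1.2 = 8.000 m.
Distance available for braking: 14 − 8.000 = 6.000 m.
v² = 2a·d ⇒ a = v²/(2d) = 6.6667² / (2 × 6.000) = 44.445 / 12.000 = 3.7037 m/s².

Required deceleration ≈ 3.7 m/s²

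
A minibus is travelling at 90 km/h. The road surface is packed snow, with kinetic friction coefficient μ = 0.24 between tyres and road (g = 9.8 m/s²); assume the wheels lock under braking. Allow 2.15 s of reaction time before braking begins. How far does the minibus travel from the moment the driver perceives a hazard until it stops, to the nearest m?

90 km/h ÷ 3.6 = 25.0000 m/s.
a = μg = 0.24 × 9.8 = 2.352 m/s².
Reaction distance = v·t_r = 25.0000 × 2.15 = 53.750 m.
Braking distance = v²/(2a) = 25.0000² / (2 × 2.352) = 625.000 / 4.704 = 132.866 m.
Total = 53.750 + 132.866 = 186.616 m.

Total stopping distance ≈ 187 m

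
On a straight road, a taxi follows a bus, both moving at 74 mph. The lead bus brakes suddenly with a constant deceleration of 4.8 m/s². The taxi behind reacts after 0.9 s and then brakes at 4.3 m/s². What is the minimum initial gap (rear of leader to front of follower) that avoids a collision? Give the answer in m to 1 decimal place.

74 mph × 0.44704 = 33.0810 m/s.
Leader travels v²/(2a_L) = 1094.353 / 9.600 = 113.995 m before stopping.
Follower covers v·t_r = 33.0810 × 0.9 = 29.773 m while reacting, then v²/(2a_F) = 1094.353 / 8.600 = 127.250 m while braking, for a total of 29.773 + 127.250 = 157.023 m.
Since a_F ≤ a_L and the follower starts braking later, the follower is never slower than the leader, so the closest approach is when both have stopped.
Minimum gap = 157.023 − 113.995 = 43.028 m.

Minimum gap ≈ 43.0 m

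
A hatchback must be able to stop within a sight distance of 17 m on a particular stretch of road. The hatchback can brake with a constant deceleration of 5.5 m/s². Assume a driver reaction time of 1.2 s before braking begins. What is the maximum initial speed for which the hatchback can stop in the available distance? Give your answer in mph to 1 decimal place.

Stopping distance: v·t_r + v²/(2a) = 17 with t_r = 1.2 s and a = 5.500 m/s².
So v² + 13.200 v − 187.00 = 0.
Positive root: v = −a·t_r + √((a·t_r)² + 2a·d) = −6.600 + √(43.560 + 187.00) = 8.5842 m/s.
8.5842 m/s ÷ 0.44704 = 19.202 mph.

Maximum speed ≈ 19.2 mph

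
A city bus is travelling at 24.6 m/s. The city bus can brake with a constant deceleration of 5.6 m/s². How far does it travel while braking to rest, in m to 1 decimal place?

Braking distance = v²/(2a) = 24.6000² / (2 × 5.600) = 605.160 / 11.200 = 54.032 m.

Braking distance ≈ 54.0 m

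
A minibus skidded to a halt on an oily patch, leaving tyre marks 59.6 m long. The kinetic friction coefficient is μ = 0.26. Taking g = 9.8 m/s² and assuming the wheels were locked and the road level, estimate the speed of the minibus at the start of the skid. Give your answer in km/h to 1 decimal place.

Deceleration a = μg = 0.26 × 9.8 = 2.548 m/s².
v = √(2a·d) = √(2 × 2.548 × 59.6) = √303.722 = 17.4276 m/s.
= 17.4276 × 3.6 = 62.739 km/h.

Initial speed ≈ 62.7 km/h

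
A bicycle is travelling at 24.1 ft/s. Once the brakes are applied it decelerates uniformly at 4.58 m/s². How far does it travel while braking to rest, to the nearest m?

Braking distance ≈ 6 m

24.1 ft/s × 0.3048 = 7.3457 m/s.
Braking distance = v²/(2a) = 7.3457² / (2 × 4.580) = 53.959 / 9.160 = 5.891 m.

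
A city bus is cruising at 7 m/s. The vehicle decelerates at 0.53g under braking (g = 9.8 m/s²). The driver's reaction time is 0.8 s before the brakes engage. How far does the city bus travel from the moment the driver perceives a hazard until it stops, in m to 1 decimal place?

Total stopping distance ≈ 10.3 m

a = 0.53 × 9.8 = 5.194 m/s².
Reaction distance = v·t_r = 7.0000 × 0.8 = 5.600 m.
Braking distance = v²/(2a) = 7.0000² / (2 × 5.194) = 49.000 / 10.388 = 4.717 m.
Total = 5.600 + 4.717 = 10.317 m.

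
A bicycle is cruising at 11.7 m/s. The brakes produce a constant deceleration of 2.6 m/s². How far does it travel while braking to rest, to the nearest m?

Braking distance ≈ 26 m

Braking distance = v²/(2a) = 11.7000² / (2 × 2.600) = 136.890 / 5.200 = 26.325 m.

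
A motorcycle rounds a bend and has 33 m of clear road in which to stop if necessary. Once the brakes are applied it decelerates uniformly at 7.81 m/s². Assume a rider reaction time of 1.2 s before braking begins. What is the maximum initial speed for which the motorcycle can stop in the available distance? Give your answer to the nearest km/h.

Maximum speed ≈ 55 km/h

Stopping distance: v·t_r + v²/(2a) = 33 with t_r = 1.2 s and a = 7.810 m/s².
So v² + 18.744 v − 515.46 = 0.
Positive root: v = −a·t_r + √((a·t_r)² + 2a·d) = −9.372 + √(87.834 + 515.46) = 15.1900 m/s.
15.1900 m/s × 3.6 = 54.684 km/h.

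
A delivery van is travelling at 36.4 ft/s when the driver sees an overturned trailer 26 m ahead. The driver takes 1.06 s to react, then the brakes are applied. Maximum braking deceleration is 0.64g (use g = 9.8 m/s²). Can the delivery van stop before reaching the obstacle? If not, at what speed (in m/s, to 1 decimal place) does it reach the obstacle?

Yes — it stops about 4.4 m short of the obstacle, so it never reaches it

36.4 ft/s × 0.3048 = 11.0947 m/s.
a = 0.64 × 9.8 = 6.272 m/s².
Reaction distance = 11.0947 × 1.06 = 11.760 m.
Braking distance = v²/(2a) = 123.092 / 12.544 = 9.813 m.
Total stopping distance = 11.760 + 9.813 = 21.573 m, vs 26 m available — it stops with 26 − 21.573 = 4.427 m to spare.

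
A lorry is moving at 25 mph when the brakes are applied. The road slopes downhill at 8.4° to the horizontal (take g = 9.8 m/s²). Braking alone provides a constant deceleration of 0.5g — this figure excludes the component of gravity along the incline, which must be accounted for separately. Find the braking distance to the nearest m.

25 mph × 0.44704 = 11.1760 m/s.
a = 0.5 × 9.8 = 4.900 m/s².
Gravity along the downhill slope reduces the braking deceleration: a_eff = 4.900 − 9.8·sin 8.4° = 4.900 − 1.432 = 3.468 m/s².
Braking distance = v²/(2a) = 11.1760² / (2 × 3.468) = 124.903 / 6.936 = 18.008 m.

Braking distance ≈ 18 m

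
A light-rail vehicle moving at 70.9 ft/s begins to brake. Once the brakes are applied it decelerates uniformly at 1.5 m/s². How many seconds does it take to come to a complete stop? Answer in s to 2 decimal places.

70.9 ft/s × 0.3048 = 21.6103 m/s.
Braking time = v/a = 21.6103 / 1.500 = 14.407 s.

Braking time ≈ 14.41 s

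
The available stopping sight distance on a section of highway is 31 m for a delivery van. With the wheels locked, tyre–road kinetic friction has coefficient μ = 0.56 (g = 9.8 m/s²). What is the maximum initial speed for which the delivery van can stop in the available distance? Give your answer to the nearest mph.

a = μg = 0.56 × 9.8 = 5.488 m/s².
v²/(2a) = d ⇒ v = √(2 × 5.488 × 31) = √340.26 = 18.4461 m/s.
18.4461 m/s ÷ 0.44704 = 41.263 mph.

Maximum speed ≈ 41 mph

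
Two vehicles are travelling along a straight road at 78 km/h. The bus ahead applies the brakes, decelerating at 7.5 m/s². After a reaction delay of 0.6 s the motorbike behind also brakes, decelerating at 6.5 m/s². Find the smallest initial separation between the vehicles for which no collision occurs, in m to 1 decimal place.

Minimum gap ≈ 17.8 m

78 km/h ÷ 3.6 = 21.6667 m/s.
Leader travels v²/(2a_L) = 469.446 / 15.000 = 31.296 m before stopping.
Follower covers v·t_r = 21.6667 × 0.6 = 13.000 m while reacting, then v²/(2a_F) = 469.446 / 13.000 = 36.111 m while braking, for a total of 13.000 + 36.111 = 49.111 m.
Since a_F ≤ a_L and the follower starts braking later, the follower is never slower than the leader, so the closest approach is when both have stopped.
Minimum gap = 49.111 − 31.296 = 17.815 m.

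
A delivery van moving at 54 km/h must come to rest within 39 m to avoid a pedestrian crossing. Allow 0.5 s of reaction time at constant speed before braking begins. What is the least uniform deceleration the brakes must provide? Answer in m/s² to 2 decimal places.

54 km/h ÷ 3.6 = 15.0000 m/s.
Distance covered during reaction = 15.0000 × 0.5 = 7.500 m.
Distance available for braking: 39 − 7.500 = 31.500 m.
v² = 2a·d ⇒ a = v²/(2d) = 15.0000² / (2 × 31.500) = 225.000 / 63.000 = 3.5714 m/s².

Required deceleration ≈ 3.57 m/s²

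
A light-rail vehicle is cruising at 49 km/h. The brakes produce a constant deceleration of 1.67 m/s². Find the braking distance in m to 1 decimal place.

Braking distance ≈ 55.5 m

49 km/h ÷ 3.6 = 13.6111 m/s.
Braking distance = v²/(2a) = 13.6111² / (2 × 1.670) = 185.262 / 3.340 = 55.468 m.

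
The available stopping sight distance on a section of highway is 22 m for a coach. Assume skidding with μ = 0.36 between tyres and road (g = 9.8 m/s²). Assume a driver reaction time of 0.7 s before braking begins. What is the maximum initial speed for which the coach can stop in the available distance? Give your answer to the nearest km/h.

Maximum speed ≈ 37 km/h

a = μg = 0.36 × 9.8 = 3.528 m/s².
Stopping distance: v·t_r + v²/(2a) = 22 with t_r = 0.7 s and a = 3.528 m/s².
So v² + 4.939 v − 155.23 = 0.
Positive root: v = −a·t_r + √((a·t_r)² + 2a·d) = −2.470 + √(6.101 + 155.23) = 10.2316 m/s.
10.2316 m/s × 3.6 = 36.834 km/h.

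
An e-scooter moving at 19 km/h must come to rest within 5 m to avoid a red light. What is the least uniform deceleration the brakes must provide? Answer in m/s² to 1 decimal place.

19 km/h ÷ 3.6 = 5.2778 m/s.
v² = 2a·d ⇒ a = v²/(2d) = 5.2778² / (2 × 5.000) = 27.855 / 10.000 = 2.7855 m/s².

Required deceleration ≈ 2.8 m/s²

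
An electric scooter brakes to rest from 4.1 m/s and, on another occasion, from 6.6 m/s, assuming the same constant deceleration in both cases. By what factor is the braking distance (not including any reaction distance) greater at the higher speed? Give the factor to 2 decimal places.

Braking distance d = v²/(2a), so with a fixed, d ∝ v².
Factor = (6.6/4.1)² = 1.6098² = 2.5915.

Factor ≈ 2.59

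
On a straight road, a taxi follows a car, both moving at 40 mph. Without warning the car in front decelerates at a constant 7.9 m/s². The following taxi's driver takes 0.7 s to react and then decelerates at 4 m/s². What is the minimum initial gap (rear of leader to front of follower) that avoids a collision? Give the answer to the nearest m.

Minimum gap ≈ 32 m

40 mph × 0.44704 = 17.8816 m/s.
Leader travels v²/(2a_L) = 319.752 / 15.800 = 20.237 m before stopping.
Follower covers v·t_r = 17.8816 × 0.7 = 12.517 m while reacting, then v²/(2a_F) = 319.752 / 8.000 = 39.969 m while braking, for a total of 12.517 + 39.969 = 52.486 m.
Since a_F ≤ a_L and the follower starts braking later, the follower is never slower than the leader, so the closest approach is when both have stopped.
Minimum gap = 52.486 − 20.237 = 32.249 m.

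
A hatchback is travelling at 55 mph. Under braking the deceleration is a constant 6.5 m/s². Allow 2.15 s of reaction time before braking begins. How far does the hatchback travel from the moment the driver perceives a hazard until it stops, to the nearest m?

55 mph × 0.44704 = 24.5872 m/s.
Reaction distance = v·t_r = 24.5872 × 2.15 = 52.862 m.
Braking distance = v²/(2a) = 24.5872² / (2 × 6.500) = 604.530 / 13.000 = 46.502 m.
Total = 52.862 + 46.502 = 99.364 m.

Total stopping distance ≈ 99 m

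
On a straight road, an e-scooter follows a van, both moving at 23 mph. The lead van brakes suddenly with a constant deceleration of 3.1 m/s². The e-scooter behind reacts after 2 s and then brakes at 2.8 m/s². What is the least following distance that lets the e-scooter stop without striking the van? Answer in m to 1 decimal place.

23 mph × 0.44704 = 10.2819 m/s.
Leader travels v²/(2a_L) = 105.717 / 6.200 = 17.051 m before stopping.
Follower covers v·t_r = 10.2819 × 2 = 20.564 m while reacting, then v²/(2a_F) = 105.717 / 5.600 = 18.878 m while braking, for a total of 20.564 + 18.878 = 39.442 m.
Since a_F ≤ a_L and the follower starts braking later, the follower is never slower than the leader, so the closest approach is when both have stopped.
Minimum gap = 39.442 − 17.051 = 22.391 m.

Minimum gap ≈ 22.4 m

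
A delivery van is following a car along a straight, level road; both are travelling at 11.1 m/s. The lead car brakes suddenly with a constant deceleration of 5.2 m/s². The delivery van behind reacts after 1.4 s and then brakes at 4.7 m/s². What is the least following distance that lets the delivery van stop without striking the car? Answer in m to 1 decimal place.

Leader travels v²/(2a_L) = 123.210 / 10.400 = 11.847 m before stopping.
Follower covers v·t_r = 11.1000 × 1.4 = 15.540 m while reacting, then v²/(2a_F) = 123.210 / 9.400 = 13.107 m while braking, for a total of 15.540 + 13.107 = 28.647 m.
Since a_F ≤ a_L and the follower starts braking later, the follower is never slower than the leader, so the closest approach is when both have stopped.
Minimum gap = 28.647 − 11.847 = 16.800 m.

Minimum gap ≈ 16.8 m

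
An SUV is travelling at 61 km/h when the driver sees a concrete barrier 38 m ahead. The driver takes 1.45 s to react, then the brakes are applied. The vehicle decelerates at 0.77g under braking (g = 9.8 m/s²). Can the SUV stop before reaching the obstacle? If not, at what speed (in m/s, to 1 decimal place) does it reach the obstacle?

61 km/h ÷ 3.6 = 16.9444 m/s.
a = 0.77 × 9.8 = 7.546 m/s².
Reaction distance = 16.9444 × 1.45 = 24.569 m.
Braking distance needed to stop: v²/(2a) = 287.113 / 15.092 = 19.024 m, so total needed = 24.569 + 19.024 = 43.593 m > 38 m — it cannot stop.
Distance remaining when braking begins: 38 − 24.569 = 13.431 m.
v² = v₀² − 2a·d = 287.113 − 2 × 7.546 × 13.431 = 84.412 m²/s².
v = √84.412 = 9.188 m/s.

No — it strikes the obstacle at 9.2 m/s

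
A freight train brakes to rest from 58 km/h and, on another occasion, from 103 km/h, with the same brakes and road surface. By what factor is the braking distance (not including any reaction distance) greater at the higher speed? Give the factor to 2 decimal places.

Factor ≈ 3.15

Braking distance d = v²/(2a), so with a fixed, d ∝ v².
Factor = (103/58)² = 1.7759² = 3.1538.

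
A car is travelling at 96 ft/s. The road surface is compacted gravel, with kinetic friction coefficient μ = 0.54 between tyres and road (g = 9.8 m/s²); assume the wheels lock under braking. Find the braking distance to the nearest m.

Braking distance ≈ 81 m

96 ft/s × 0.3048 = 29.2608 m/s.
a = μg = 0.54 × 9.8 = 5.292 m/s².
Braking distance = v²/(2a) = 29.2608² / (2 × 5.292) = 856.194 / 10.584 = 80.895 m.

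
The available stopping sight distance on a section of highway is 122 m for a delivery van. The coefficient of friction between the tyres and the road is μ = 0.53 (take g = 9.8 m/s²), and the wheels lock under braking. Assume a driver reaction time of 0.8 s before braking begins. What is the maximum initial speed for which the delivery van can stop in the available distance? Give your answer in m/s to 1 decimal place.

a = μg = 0.53 × 9.8 = 5.194 m/s².
Stopping distance: v·t_r + v²/(2a) = 122 with t_r = 0.8 s and a = 5.194 m/s².
So v² + 8.310 v − 1267.34 = 0.
Positive root: v = −a·t_r + √((a·t_r)² + 2a·d) = −4.155 + √(17.264 + 1267.34) = 31.6864 m/s.

Maximum speed ≈ 31.7 m/s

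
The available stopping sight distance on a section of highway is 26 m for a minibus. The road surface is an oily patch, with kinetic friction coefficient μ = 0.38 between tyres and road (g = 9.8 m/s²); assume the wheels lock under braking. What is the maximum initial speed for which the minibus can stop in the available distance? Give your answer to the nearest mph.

Maximum speed ≈ 31 mph

a = μg = 0.38 × 9.8 = 3.724 m/s².
v²/(2a) = d ⇒ v = √(2 × 3.724 × 26) = √193.65 = 13.9158 m/s.
13.9158 m/s ÷ 0.44704 = 31.129 mph.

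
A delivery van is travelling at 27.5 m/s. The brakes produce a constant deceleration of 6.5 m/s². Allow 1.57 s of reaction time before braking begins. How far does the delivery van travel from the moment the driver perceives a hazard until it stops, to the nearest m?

Total stopping distance ≈ 101 m

Reaction distance = v·t_r = 27.5000 × 1.57 = 43.175 m.
Braking distance = v²/(2a) = 27.5000² / (2 × 6.500) = 756.250 / 13.000 = 58.173 m.
Total = 43.175 + 58.173 = 101.348 m.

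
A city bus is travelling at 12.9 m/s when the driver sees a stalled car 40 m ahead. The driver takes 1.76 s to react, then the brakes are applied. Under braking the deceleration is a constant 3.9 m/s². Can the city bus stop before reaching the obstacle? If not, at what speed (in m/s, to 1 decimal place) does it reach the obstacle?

Reaction distance = 12.9000 × 1.76 = 22.704 m.
Braking distance needed to stop: v²/(2a) = 166.410 / 7.800 = 21.335 m, so total needed = 22.704 + 21.335 = 44.039 m > 40 m — it cannot stop.
Distance remaining when braking begins: 40 − 22.704 = 17.296 m.
v² = v₀² − 2a·d = 166.410 − 2 × 3.900 × 17.296 = 31.501 m²/s².
v = √31.501 = 5.613 m/s.

No — it strikes the obstacle at 5.6 m/s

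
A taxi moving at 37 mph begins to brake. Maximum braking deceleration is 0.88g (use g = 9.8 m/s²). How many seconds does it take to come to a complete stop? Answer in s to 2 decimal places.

Braking time ≈ 1.92 s

37 mph × 0.44704 = 16.5405 m/s.
a = 0.88 × 9.8 = 8.624 m/s².
Braking time = v/a = 16.5405 / 8.624 = 1.918 s.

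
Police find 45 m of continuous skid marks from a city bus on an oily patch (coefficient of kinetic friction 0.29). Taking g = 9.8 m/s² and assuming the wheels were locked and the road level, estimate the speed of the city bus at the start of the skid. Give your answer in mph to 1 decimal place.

Deceleration a = μg = 0.29 × 9.8 = 2.842 m/s².
v = √(2a·d) = √(2 × 2.842 × 45) = √255.780 = 15.9931 m/s.
= 15.9931 ÷ 0.44704 = 35.776 mph.

Initial speed ≈ 35.8 mph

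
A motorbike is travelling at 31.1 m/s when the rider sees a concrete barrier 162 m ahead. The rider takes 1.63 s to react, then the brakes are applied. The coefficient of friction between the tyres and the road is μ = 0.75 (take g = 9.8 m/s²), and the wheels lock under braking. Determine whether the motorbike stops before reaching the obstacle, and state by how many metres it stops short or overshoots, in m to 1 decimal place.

a = μg = 0.75 × 9.8 = 7.350 m/s².
Reaction distance = 31.1000 × 1.63 = 50.693 m.
Braking distance = v²/(2a) = 967.210 / 14.700 = 65.797 m.
Total stopping distance = 50.693 + 65.797 = 116.490 m, vs 162 m available — it stops with 162 − 116.490 = 45.510 m to spare.

Yes — it stops 45.5 m short of the obstacle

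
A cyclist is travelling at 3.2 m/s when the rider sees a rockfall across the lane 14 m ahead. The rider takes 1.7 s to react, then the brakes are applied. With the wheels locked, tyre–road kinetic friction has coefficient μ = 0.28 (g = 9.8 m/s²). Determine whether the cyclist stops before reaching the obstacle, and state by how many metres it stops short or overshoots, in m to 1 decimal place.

a = μg = 0.28 × 9.8 = 2.744 m/s².
Reaction distance = 3.2000 × 1.7 = 5.440 m.
Braking distance = v²/(2a) = 10.240 / 5.488 = 1.866 m.
Total stopping distance = 5.440 + 1.866 = 7.306 m, vs 14 m available — it stops with 14 − 7.306 = 6.694 m to spare.

Yes — it stops 6.7 m short of the obstacle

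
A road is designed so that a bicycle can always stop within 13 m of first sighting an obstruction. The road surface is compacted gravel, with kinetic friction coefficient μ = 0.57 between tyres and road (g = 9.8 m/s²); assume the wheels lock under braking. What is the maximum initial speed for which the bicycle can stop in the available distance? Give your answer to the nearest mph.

a = μg = 0.57 × 9.8 = 5.586 m/s².
v²/(2a) = d ⇒ v = √(2 × 5.586 × 13) = √145.24 = 12.0516 m/s.
12.0516 m/s ÷ 0.44704 = 26.959 mph.

Maximum speed ≈ 27 mph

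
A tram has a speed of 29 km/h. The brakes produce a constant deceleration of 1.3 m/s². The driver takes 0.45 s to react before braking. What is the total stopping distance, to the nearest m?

Total stopping distance ≈ 29 m

29 km/h ÷ 3.6 = 8.0556 m/s.
Reaction distance = v·t_r = 8.0556 × 0.45 = 3.625 m.
Braking distance = v²/(2a) = 8.0556² / (2 × 1.300) = 64.893 / 2.600 = 24.959 m.
Total = 3.625 + 24.959 = 28.584 m.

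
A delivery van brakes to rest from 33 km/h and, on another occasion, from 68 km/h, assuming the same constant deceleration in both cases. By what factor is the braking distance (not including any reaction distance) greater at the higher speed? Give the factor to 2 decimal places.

Braking distance d = v²/(2a), so with a fixed, d ∝ v².
Factor = (68/33)² = 2.0606² = 4.2461.

Factor ≈ 4.25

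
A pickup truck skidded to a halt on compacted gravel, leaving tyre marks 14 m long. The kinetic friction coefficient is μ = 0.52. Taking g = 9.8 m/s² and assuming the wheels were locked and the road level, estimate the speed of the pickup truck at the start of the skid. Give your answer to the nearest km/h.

Initial speed ≈ 43 km/h

Deceleration a = μg = 0.52 × 9.8 = 5.096 m/s².
v = √(2a·d) = √(2 × 5.096 × 14) = √142.688 = 11.9452 m/s.
= 11.9452 × 3.6 = 43.003 km/h.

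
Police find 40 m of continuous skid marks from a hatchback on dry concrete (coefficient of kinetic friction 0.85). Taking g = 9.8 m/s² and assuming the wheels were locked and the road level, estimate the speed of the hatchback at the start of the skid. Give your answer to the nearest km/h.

Deceleration a = μg = 0.85 × 9.8 = 8.330 m/s².
v = √(2a·d) = √(2 × 8.330 × 40) = √666.400 = 25.8147 m/s.
= 25.8147 × 3.6 = 92.933 km/h.

Initial speed ≈ 93 km/h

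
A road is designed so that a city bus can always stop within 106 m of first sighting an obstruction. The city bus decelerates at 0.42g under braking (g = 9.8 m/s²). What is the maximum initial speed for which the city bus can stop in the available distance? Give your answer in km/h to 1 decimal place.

Maximum speed ≈ 106.3 km/h

a = 0.42 × 9.8 = 4.116 m/s².
v²/(2a) = d ⇒ v = √(2 × 4.116 × 106) = √872.59 = 29.5396 m/s.
29.5396 m/s × 3.6 = 106.343 km/h.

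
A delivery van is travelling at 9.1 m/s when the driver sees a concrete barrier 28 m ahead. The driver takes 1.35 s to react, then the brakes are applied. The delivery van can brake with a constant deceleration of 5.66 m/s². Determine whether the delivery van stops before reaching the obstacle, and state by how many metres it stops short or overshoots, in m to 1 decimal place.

Yes — it stops 8.4 m short of the obstacle

Reaction distance = 9.1000 × 1.35 = 12.285 m.
Braking distance = v²/(2a) = 82.810 / 11.320 = 7.315 m.
Total stopping distance = 12.285 + 7.315 = 19.600 m, vs 28 m available — it stops with 28 − 19.600 = 8.400 m to spare.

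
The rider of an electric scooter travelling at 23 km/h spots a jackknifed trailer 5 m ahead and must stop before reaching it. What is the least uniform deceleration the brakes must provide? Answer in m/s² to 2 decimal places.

Required deceleration ≈ 4.08 m/s²

23 km/h ÷ 3.6 = 6.3889 m/s.
v² = 2a·d ⇒ a = v²/(2d) = 6.3889² / (2 × 5.000) = 40.818 / 10.000 = 4.0818 m/s².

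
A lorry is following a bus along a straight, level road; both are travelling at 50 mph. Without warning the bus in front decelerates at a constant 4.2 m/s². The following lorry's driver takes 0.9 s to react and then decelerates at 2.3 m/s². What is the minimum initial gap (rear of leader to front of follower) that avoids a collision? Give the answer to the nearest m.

50 mph × 0.44704 = 22.3520 m/s.
Leader travels v²/(2a_L) = 499.612 / 8.400 = 59.478 m before stopping.
Follower covers v·t_r = 22.3520 × 0.9 = 20.117 m while reacting, then v²/(2a_F) = 499.612 / 4.600 = 108.611 m while braking, for a total of 20.117 + 108.611 = 128.728 m.
Since a_F ≤ a_L and the follower starts braking later, the follower is never slower than the leader, so the closest approach is when both have stopped.
Minimum gap = 128.728 − 59.478 = 69.250 m.

Minimum gap ≈ 69 m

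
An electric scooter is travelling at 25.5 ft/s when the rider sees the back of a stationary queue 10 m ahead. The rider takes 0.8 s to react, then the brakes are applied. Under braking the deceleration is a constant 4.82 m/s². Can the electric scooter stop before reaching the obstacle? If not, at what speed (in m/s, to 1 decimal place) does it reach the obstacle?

No — it strikes the obstacle at 4.9 m/s

25.5 ft/s × 0.3048 = 7.7724 m/s.
Reaction distance = 7.7724 × 0.8 = 6.218 m.
Braking distance needed to stop: v²/(2a) = 60.410 / 9.640 = 6.267 m, so total needed = 6.218 + 6.267 = 12.485 m > 10 m — it cannot stop.
Distance remaining when braking begins: 10 − 6.218 = 3.782 m.
v² = v₀² − 2a·d = 60.410 − 2 × 4.820 × 3.782 = 23.952 m²/s².
v = √23.952 = 4.894 m/s.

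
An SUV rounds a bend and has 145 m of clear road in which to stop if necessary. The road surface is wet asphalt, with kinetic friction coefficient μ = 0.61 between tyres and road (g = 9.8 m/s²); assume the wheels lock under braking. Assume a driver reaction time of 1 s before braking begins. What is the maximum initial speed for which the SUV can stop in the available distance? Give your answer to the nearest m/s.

a = μg = 0.61 × 9.8 = 5.978 m/s².
Stopping distance: v·t_r + v²/(2a) = 145 with t_r = 1 s and a = 5.978 m/s².
So v² + 11.956 v − 1733.62 = 0.
Positive root: v = −a·t_r + √((a·t_r)² + 2a·d) = −5.978 + √(35.736 + 1733.62) = 36.0857 m/s.

Maximum speed ≈ 36 m/s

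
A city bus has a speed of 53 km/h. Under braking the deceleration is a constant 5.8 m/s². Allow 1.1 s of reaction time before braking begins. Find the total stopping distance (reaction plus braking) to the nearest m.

Total stopping distance ≈ 35 m

53 km/h ÷ 3.6 = 14.7222 m/s.
Reaction distance = v·t_r = 14.7222 × 1.1 = 16.194 m.
Braking distance = v²/(2a) = 14.7222² / (2 × 5.800) = 216.743 / 11.600 = 18.685 m.
Total = 16.194 + 18.685 = 34.879 m.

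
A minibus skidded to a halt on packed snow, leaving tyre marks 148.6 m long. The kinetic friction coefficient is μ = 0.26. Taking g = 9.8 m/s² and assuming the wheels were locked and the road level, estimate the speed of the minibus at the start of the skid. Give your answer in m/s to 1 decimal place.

Initial speed ≈ 27.5 m/s

Deceleration a = μg = 0.26 × 9.8 = 2.548 m/s².
v = √(2a·d) = √(2 × 2.548 × 148.6) = √757.266 = 27.5185 m/s.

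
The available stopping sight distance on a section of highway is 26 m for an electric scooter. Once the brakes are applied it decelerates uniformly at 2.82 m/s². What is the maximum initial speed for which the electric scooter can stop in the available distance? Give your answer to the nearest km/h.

Maximum speed ≈ 44 km/h

v²/(2a) = d ⇒ v = √(2 × 2.820 × 26) = √146.64 = 12.1095 m/s.
12.1095 m/s × 3.6 = 43.594 km/h.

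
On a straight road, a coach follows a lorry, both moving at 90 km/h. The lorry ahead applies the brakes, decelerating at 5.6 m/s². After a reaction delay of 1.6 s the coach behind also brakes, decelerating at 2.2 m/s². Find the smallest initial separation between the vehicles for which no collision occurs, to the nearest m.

90 km/h ÷ 3.6 = 25.0000 m/s.
Leader travels v²/(2a_L) = 625.000 / 11.200 = 55.804 m before stopping.
Follower covers v·t_r = 25.0000 × 1.6 = 40.000 m while reacting, then v²/(2a_F) = 625.000 / 4.400 = 142.045 m while braking, for a total of 40.000 + 142.045 = 182.045 m.
Since a_F ≤ a_L and the follower starts braking later, the follower is never slower than the leader, so the closest approach is when both have stopped.
Minimum gap = 182.045 − 55.804 = 126.241 m.

Minimum gap ≈ 126 m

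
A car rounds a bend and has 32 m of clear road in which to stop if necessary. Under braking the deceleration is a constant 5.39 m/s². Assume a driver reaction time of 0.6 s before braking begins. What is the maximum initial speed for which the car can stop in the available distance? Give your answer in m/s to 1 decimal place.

Stopping distance: v·t_r + v²/(2a) = 32 with t_r = 0.6 s and a = 5.390 m/s².
So v² + 6.468 v − 344.96 = 0.
Positive root: v = −a·t_r + √((a·t_r)² + 2a·d) = −3.234 + √(10.459 + 344.96) = 15.6186 m/s.

Maximum speed ≈ 15.6 m/s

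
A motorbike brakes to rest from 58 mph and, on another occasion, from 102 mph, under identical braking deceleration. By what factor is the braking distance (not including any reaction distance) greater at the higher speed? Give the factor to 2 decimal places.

Factor ≈ 3.09

Braking distance d = v²/(2a), so with a fixed, d ∝ v².
Factor = (102/58)² = 1.7586² = 3.0927.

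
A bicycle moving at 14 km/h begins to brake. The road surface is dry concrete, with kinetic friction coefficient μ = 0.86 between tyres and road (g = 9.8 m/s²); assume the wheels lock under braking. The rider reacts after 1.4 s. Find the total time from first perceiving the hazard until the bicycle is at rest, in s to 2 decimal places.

Total time ≈ 1.86 s

14 km/h ÷ 3.6 = 3.8889 m/s.
a = μg = 0.86 × 9.8 = 8.428 m/s².
Braking time = v/a = 3.8889 / 8.428 = 0.461 s.
Total = 1.4 + 0.461 = 1.861 s.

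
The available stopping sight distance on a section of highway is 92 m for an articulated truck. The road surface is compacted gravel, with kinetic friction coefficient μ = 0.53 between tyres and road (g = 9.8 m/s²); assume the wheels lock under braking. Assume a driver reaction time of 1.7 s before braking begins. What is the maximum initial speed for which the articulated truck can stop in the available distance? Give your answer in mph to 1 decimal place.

Maximum speed ≈ 52.2 mph

a = μg = 0.53 × 9.8 = 5.194 m/s².
Stopping distance: v·t_r + v²/(2a) = 92 with t_r = 1.7 s and a = 5.194 m/s².
So v² + 17.660 v − 955.70 = 0.
Positive root: v = −a·t_r + √((a·t_r)² + 2a·d) = −8.830 + √(77.969 + 955.70) = 23.3207 m/s.
23.3207 m/s ÷ 0.44704 = 52.167 mph.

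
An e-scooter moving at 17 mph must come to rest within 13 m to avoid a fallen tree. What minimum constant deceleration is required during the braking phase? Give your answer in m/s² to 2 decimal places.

17 mph × 0.44704 = 7.5997 m/s.
v² = 2a·d ⇒ a = v²/(2d) = 7.5997² / (2 × 13.000) = 57.755 / 26.000 = 2.2213 m/s².

Required deceleration ≈ 2.22 m/s²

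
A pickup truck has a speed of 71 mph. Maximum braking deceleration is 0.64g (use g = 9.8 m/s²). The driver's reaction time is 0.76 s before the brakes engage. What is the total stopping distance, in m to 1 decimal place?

Total stopping distance ≈ 104.4 m

71 mph × 0.44704 = 31.7398 m/s.
a = 0.64 × 9.8 = 6.272 m/s².
Reaction distance = v·t_r = 31.7398 × 0.76 = 24.122 m.
Braking distance = v²/(2a) = 31.7398² / (2 × 6.272) = 1007.415 / 12.544 = 80.311 m.
Total = 24.122 + 80.311 = 104.433 m.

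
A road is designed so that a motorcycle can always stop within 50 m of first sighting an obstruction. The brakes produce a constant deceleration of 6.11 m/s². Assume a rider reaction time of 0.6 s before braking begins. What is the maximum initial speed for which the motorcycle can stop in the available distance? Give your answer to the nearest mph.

Stopping distance: v·t_r + v²/(2a) = 50 with t_r = 0.6 s and a = 6.110 m/s².
So v² + 7.332 v − 611.00 = 0.
Positive root: v = −a·t_r + √((a·t_r)² + 2a·d) = −3.666 + √(13.440 + 611.00) = 21.3228 m/s.
21.3228 m/s ÷ 0.44704 = 47.698 mph.

Maximum speed ≈ 48 mph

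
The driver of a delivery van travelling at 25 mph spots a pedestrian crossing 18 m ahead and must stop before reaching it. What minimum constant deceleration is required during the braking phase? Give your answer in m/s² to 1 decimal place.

Required deceleration ≈ 3.5 m/s²

25 mph × 0.44704 = 11.1760 m/s.
v² = 2a·d ⇒ a = v²/(2d) = 11.1760² / (2 × 18.000) = 124.903 / 36.000 = 3.4695 m/s².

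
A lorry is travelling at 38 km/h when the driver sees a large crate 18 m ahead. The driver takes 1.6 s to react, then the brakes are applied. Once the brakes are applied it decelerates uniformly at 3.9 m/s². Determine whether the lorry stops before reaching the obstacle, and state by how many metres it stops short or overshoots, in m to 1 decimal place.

No — it overshoots by 13.2 m

38 km/h ÷ 3.6 = 10.5556 m/s.
Reaction distance = 10.5556 × 1.6 = 16.889 m.
Braking distance = v²/(2a) = 111.421 / 7.800 = 14.285 m.
Total stopping distance = 16.889 + 14.285 = 31.174 m, vs 18 m available — it cannot stop in time and overshoots by 31.174 − 18 = 13.174 m.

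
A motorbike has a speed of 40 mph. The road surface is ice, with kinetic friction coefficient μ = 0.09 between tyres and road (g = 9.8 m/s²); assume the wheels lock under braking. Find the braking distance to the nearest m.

Braking distance ≈ 181 m

40 mph × 0.44704 = 17.8816 m/s.
a = μg = 0.09 × 9.8 = 0.882 m/s².
Braking distance = v²/(2a) = 17.8816² / (2 × 0.882) = 319.752 / 1.764 = 181.265 m.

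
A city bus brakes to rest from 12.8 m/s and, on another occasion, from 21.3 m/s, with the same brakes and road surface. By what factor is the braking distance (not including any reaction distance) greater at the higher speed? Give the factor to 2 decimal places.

Factor ≈ 2.77

Braking distance d = v²/(2a), so with a fixed, d ∝ v².
Factor = (21.3/12.8)² = 1.6641² = 2.7692.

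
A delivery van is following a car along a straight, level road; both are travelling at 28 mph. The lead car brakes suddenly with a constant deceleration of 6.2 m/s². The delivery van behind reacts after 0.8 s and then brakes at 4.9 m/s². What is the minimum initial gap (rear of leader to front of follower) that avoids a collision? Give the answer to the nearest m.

28 mph × 0.44704 = 12.5171 m/s.
Leader travels v²/(2a_L) = 156.678 / 12.400 = 12.635 m before stopping.
Follower covers v·t_r = 12.5171 × 0.8 = 10.014 m while reacting, then v²/(2a_F) = 156.678 / 9.800 = 15.988 m while braking, for a total of 10.014 + 15.988 = 26.002 m.
Since a_F ≤ a_L and the follower starts braking later, the follower is never slower than the leader, so the closest approach is when both have stopped.
Minimum gap = 26.002 − 12.635 = 13.367 m.

Minimum gap ≈ 13 m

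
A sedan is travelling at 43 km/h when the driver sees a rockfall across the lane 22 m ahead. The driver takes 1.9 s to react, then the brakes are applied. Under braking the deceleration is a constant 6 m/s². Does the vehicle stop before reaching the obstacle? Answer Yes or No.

No

43 km/h ÷ 3.6 = 11.9444 m/s.
Reaction distance = 11.9444 × 1.9 = 22.694 m.
Braking distance = v²/(2a) = 142.669 / 12.000 = 11.889 m.
Total stopping distance = 22.694 + 11.889 = 34.583 m, vs 22 m available — it cannot stop in time and overshoots by 34.583 − 22 = 12.583 m.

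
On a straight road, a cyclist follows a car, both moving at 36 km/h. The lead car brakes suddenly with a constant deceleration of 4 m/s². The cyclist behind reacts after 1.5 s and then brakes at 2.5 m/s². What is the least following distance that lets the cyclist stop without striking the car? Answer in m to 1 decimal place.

36 km/h ÷ 3.6 = 10.0000 m/s.
Leader travels v²/(2a_L) = 100.000 / 8.000 = 12.500 m before stopping.
Follower covers v·t_r = 10.0000 × 1.5 = 15.000 m while reacting, then v²/(2a_F) = 100.000 / 5.000 = 20.000 m while braking, for a total of 15.000 + 20.000 = 35.000 m.
Since a_F ≤ a_L and the follower starts braking later, the follower is never slower than the leader, so the closest approach is when both have stopped.
Minimum gap = 35.000 − 12.500 = 22.500 m.

Minimum gap ≈ 22.5 m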